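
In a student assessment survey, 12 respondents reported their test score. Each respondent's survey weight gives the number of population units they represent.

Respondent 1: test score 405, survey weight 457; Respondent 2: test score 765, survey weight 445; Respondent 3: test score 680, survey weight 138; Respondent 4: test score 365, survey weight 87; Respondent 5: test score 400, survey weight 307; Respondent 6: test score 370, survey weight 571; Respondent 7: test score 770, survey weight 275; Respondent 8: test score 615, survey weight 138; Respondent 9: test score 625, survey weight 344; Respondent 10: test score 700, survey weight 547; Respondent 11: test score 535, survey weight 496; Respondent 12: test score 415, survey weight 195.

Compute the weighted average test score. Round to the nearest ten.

Weighted sum = 405×457 + 765×445 + 680×138 + 365×87 + 400×307 + 370×571 + 770×275 + 615×138 + 625×344 + 700×547 + 535×496 + 415×195
  = 2225980
Sum of weights = 457 + 445 + 138 + 87 + 307 + 571 + 275 + 138 + 344 + 547 + 496 + 195 = 4000
Weighted mean = 2225980 / 4000 = 556.495

560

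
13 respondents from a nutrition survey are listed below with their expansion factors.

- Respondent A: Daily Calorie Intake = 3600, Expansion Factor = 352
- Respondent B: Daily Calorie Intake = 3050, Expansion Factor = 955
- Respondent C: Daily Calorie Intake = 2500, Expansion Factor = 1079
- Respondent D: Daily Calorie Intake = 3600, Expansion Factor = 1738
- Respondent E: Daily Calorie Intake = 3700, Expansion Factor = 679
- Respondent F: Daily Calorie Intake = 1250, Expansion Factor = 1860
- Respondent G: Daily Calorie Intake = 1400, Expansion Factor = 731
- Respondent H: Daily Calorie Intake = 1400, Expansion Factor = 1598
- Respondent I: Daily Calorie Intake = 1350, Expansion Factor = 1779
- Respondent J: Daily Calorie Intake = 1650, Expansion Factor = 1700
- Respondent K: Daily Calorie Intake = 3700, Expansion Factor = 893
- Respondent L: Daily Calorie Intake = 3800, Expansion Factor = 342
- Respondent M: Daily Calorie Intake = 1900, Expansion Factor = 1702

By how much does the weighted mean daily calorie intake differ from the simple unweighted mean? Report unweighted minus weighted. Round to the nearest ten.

Unweighted sum = 32900
Unweighted mean = 32900 / 13 = 2530.7692
Weighted sum = 34276300
Sum of weights = 15408
Weighted mean = 34276300 / 15408 = 2224.5781
Difference (unweighted minus weighted) = 306.19109

310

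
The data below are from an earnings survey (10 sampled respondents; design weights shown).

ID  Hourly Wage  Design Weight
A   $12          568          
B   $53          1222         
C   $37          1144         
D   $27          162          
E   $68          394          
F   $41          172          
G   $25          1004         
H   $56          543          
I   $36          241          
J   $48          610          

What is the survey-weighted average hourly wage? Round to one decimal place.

40.5

Weighted sum = 12×568 + 53×1222 + 37×1144 + 27×162 + 68×394 + 41×172 + 25×1004 + 56×543 + 36×241 + 48×610
  = 6816 + 64766 + 42328 + 4374 + 26792 + 7052 + 25100 + 30408 + 8676 + 29280 = 245592
Sum of weights = 6060
Weighted mean = 245592 / 6060 = 40.526733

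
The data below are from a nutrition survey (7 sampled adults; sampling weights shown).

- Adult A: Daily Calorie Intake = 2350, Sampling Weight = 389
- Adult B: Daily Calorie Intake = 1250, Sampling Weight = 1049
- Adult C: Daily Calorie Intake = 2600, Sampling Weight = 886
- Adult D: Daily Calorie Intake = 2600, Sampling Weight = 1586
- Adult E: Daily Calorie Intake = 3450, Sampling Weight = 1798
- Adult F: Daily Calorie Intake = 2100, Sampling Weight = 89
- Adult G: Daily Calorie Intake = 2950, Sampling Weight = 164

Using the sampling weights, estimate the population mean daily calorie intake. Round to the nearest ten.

2600

Weighted sum = 2350×389 + 1250×1049 + 2600×886 + 2600×1586 + 3450×1798 + 2100×89 + 2950×164
  = 914150 + 1311250 + 2303600 + 4123600 + 6203100 + 186900 + 483800 = 15526400
Sum of weights = 5961
Weighted mean = 15526400 / 5961 = 2604.6636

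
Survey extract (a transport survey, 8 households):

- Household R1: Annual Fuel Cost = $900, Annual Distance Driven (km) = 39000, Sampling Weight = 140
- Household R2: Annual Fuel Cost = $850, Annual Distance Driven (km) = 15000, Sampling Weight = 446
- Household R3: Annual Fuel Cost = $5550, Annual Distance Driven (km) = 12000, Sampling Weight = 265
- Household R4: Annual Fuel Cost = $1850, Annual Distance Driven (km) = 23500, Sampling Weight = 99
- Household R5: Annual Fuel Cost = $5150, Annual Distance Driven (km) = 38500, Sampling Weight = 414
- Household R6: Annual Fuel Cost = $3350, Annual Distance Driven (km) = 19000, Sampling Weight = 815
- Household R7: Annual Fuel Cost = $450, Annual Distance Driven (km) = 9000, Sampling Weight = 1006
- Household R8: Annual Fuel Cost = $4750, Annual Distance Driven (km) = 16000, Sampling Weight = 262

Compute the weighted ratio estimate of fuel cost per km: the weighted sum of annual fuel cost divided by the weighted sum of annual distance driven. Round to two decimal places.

0.14

Σ wᵢ·y = 900×140 + 850×446 + 5550×265 + 1850×99 + 5150×414 + 3350×815 + 450×1006 + 4750×262
  = 126000 + 379100 + 1470750 + 183150 + 2132100 + 2730250 + 452700 + 1244500 = 8718550
Σ wᵢ·x = 39000×140 + 15000×446 + 12000×265 + 23500×99 + 38500×414 + 19000×815 + 9000×1006 + 16000×262
  = 5460000 + 6690000 + 3180000 + 2326500 + 15939000 + 15485000 + 9054000 + 4192000 = 62326500
Ratio = 8718550 / 62326500 = 0.13988512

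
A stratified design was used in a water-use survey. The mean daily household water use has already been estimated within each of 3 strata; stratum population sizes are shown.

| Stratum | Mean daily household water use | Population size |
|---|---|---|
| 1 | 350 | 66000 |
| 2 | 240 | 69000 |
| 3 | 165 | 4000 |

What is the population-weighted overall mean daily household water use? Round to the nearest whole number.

Σ Nₕ·x̄ₕ = 350×66000 + 240×69000 + 165×4000
  = 23100000 + 16560000 + 660000 = 40320000
Σ Nₕ = 66000 + 69000 + 4000 = 139000
Overall mean = 40320000 / 139000 = 290.07194

290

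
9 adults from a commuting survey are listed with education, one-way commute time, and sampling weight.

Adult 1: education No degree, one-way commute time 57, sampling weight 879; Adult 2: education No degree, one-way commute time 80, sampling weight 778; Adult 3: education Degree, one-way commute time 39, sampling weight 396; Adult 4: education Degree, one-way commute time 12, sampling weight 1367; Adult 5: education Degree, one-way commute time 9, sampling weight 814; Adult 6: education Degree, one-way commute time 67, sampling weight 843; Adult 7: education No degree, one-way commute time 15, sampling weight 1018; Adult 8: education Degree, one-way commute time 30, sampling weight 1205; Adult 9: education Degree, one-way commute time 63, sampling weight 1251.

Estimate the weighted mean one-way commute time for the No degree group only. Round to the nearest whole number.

No degree rows: 1, 2, 7
Weighted sum = 57×879 + 80×778 + 15×1018
  = 50103 + 62240 + 15270 = 127613
Sum of weights = 879 + 778 + 1018 = 2675
Weighted mean = 127613 / 2675 = 47.705794

48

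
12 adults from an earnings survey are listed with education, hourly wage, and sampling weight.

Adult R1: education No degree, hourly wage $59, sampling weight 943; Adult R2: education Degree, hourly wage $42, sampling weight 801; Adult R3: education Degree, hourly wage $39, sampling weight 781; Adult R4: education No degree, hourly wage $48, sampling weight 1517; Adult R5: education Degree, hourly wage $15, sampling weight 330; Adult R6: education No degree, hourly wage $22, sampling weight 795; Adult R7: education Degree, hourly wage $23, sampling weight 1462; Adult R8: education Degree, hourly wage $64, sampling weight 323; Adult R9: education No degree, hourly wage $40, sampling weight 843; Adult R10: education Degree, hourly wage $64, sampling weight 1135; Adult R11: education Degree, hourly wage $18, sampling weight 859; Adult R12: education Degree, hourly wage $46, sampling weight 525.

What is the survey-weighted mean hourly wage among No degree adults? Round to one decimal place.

No degree rows: R1, R4, R6, R9
Weighted sum = 59×943 + 48×1517 + 22×795 + 40×843
  = 55637 + 72816 + 17490 + 33720 = 179663
Sum of weights = 943 + 1517 + 795 + 843 = 4098
Weighted mean = 179663 / 4098 = 43.84163

43.8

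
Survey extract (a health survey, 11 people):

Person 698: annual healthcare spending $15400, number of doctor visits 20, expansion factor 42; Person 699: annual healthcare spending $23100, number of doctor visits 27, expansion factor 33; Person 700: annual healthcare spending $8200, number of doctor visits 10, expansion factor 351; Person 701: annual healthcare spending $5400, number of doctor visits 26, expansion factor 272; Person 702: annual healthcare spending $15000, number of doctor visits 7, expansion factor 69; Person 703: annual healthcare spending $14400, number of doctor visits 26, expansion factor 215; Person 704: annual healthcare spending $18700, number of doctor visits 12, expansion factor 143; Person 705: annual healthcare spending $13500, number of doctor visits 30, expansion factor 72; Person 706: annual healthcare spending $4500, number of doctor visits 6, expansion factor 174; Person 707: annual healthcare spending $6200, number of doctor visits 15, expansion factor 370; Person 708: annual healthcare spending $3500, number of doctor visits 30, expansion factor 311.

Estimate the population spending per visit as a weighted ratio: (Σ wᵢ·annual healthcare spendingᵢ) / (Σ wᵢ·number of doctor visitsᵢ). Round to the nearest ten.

Σ wᵢ·y = 15400×42 + 23100×33 + 8200×351 + 5400×272 + 15000×69 + 14400×215 + 18700×143 + 13500×72 + 4500×174 + 6200×370 + 3500×311
  = 646800 + 762300 + 2878200 + 1468800 + 1035000 + 3096000 + 2674100 + 972000 + 783000 + 2294000 + 1088500 = 17698700
Σ wᵢ·x = 20×42 + 27×33 + 10×351 + 26×272 + 7×69 + 26×215 + 12×143 + 30×72 + 6×174 + 15×370 + 30×311
  = 840 + 891 + 3510 + 7072 + 483 + 5590 + 1716 + 2160 + 1044 + 5550 + 9330 = 38186
Ratio = 17698700 / 38186 = 463.48662

460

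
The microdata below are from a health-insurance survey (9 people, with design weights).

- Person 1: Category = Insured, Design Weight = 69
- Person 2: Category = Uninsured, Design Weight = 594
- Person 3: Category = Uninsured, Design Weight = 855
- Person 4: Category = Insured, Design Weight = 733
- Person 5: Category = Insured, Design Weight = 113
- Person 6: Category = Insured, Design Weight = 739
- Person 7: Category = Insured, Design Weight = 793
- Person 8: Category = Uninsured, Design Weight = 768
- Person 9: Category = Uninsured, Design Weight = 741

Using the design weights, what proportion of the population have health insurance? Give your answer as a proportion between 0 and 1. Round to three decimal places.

Sum of weights for 'Insured' = 69 + 733 + 113 + 739 + 793 = 2447
Total weight = 69 + 594 + 855 + 733 + 113 + 739 + 793 + 768 + 741 = 5405
Weighted proportion = 2447 / 5405 = 0.45272895

0.453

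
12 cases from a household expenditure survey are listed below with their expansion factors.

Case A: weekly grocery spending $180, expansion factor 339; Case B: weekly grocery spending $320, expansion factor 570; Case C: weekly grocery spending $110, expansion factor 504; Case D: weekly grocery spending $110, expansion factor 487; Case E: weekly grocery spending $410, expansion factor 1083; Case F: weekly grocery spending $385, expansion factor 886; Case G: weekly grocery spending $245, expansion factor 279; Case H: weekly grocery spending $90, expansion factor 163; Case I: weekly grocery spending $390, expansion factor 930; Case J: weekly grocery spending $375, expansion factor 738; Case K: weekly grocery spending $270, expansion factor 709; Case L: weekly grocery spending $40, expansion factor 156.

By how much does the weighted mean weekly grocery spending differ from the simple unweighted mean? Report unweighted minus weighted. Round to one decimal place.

-56.9

Unweighted sum = 180 + 320 + 110 + 110 + 410 + 385 + 245 + 90 + 390 + 375 + 270 + 40 = 2925
Unweighted mean = 2925 / 12 = 243.75
Weighted sum = 180×339 + 320×570 + 110×504 + 110×487 + 410×1083 + 385×886 + 245×279 + 90×163 + 390×930 + 375×738 + 270×709 + 40×156
  = 61020 + 182400 + 55440 + 53570 + 444030 + 341110 + 68355 + 14670 + 362700 + 276750 + 191430 + 6240 = 2057715
Sum of weights = 339 + 570 + 504 + 487 + 1083 + 886 + 279 + 163 + 930 + 738 + 709 + 156 = 6844
Weighted mean = 2057715 / 6844 = 300.6597
Difference (unweighted minus weighted) = -56.909702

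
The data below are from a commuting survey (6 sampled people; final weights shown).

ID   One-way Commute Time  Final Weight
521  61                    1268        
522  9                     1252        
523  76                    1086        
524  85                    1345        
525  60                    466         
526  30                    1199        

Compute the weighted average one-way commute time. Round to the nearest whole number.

53

Weighted sum = 61×1268 + 9×1252 + 76×1086 + 85×1345 + 60×466 + 30×1199
  = 77348 + 11268 + 82536 + 114325 + 27960 + 35970 = 349407
Sum of weights = 1268 + 1252 + 1086 + 1345 + 466 + 1199 = 6616
Weighted mean = 349407 / 6616 = 52.812424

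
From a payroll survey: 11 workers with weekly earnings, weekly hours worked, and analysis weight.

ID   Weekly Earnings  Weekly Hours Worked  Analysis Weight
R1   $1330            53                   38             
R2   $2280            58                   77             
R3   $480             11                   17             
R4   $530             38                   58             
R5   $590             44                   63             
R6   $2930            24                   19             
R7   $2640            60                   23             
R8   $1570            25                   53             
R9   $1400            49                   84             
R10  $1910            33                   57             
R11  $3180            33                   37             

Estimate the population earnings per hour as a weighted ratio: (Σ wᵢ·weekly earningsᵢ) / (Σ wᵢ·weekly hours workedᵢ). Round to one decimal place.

38.4

Σ wᵢ·y = 1330×38 + 2280×77 + 480×17 + 530×58 + 590×63 + 2930×19 + 2640×23 + 1570×53 + 1400×84 + 1910×57 + 3180×37
  = 50540 + 175560 + 8160 + 30740 + 37170 + 55670 + 60720 + 83210 + 117600 + 108870 + 117660 = 845900
Σ wᵢ·x = 53×38 + 58×77 + 11×17 + 38×58 + 44×63 + 24×19 + 60×23 + 25×53 + 49×84 + 33×57 + 33×37
  = 22022
Ratio = 845900 / 22022 = 38.411588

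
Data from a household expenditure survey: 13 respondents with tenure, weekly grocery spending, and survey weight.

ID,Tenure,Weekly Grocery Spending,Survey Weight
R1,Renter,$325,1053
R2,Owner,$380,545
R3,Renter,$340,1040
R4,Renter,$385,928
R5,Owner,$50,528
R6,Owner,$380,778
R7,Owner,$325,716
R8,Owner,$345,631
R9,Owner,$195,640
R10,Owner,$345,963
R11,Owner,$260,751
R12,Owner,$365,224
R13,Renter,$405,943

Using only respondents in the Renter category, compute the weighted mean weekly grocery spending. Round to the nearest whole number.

Renter rows: R1, R3, R4, R13
Weighted sum = 325×1053 + 340×1040 + 385×928 + 405×943
  = 342225 + 353600 + 357280 + 381915 = 1435020
Sum of weights = 1053 + 1040 + 928 + 943 = 3964
Weighted mean = 1435020 / 3964 = 362.01312

362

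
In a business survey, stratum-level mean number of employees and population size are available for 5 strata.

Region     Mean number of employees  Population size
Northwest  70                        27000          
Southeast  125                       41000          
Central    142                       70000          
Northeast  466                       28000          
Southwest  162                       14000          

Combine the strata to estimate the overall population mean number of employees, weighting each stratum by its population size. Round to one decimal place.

179.3

Σ Nₕ·x̄ₕ = 32271000
Σ Nₕ = 27000 + 41000 + 70000 + 28000 + 14000 = 180000
Overall mean = 32271000 / 180000 = 179.28333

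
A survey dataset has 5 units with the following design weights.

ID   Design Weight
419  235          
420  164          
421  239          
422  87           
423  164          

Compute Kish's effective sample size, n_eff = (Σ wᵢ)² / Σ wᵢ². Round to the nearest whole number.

5

Σ wᵢ = 235 + 164 + 239 + 87 + 164 = 889
Σ wᵢ² = 55225 + 26896 + 57121 + 7569 + 26896 = 173707
n_eff = 889² / 173707 = 790321 / 173707 = 4.549736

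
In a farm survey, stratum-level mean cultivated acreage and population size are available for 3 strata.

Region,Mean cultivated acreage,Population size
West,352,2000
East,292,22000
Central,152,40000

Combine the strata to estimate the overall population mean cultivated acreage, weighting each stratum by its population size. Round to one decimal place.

Σ Nₕ·x̄ₕ = 352×2000 + 292×22000 + 152×40000
  = 704000 + 6424000 + 6080000 = 13208000
Σ Nₕ = 2000 + 22000 + 40000 = 64000
Overall mean = 13208000 / 64000 = 206.375

206.4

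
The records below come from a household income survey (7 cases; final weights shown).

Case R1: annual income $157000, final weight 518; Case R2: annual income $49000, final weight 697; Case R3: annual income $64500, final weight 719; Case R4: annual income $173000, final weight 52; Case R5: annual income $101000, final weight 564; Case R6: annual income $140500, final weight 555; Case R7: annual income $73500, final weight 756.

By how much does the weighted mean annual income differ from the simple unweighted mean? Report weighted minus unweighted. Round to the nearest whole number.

-14765

Unweighted sum = 157000 + 49000 + 64500 + 173000 + 101000 + 140500 + 73500 = 758500
Unweighted mean = 758500 / 7 = 108357.14
Weighted sum = 157000×518 + 49000×697 + 64500×719 + 173000×52 + 101000×564 + 140500×555 + 73500×756
  = 81326000 + 34153000 + 46375500 + 8996000 + 56964000 + 77977500 + 55566000 = 361358000
Sum of weights = 518 + 697 + 719 + 52 + 564 + 555 + 756 = 3861
Weighted mean = 361358000 / 3861 = 93591.816
Difference (weighted minus unweighted) = -14765.327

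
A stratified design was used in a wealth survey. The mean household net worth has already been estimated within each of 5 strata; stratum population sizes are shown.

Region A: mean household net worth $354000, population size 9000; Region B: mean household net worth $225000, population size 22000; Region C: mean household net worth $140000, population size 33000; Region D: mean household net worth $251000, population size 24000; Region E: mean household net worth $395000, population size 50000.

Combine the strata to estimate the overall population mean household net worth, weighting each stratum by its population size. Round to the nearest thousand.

Σ Nₕ·x̄ₕ = 354000×9000 + 225000×22000 + 140000×33000 + 251000×24000 + 395000×50000
  = 38530000000
Σ Nₕ = 9000 + 22000 + 33000 + 24000 + 50000 = 138000
Overall mean = 38530000000 / 138000 = 279202.9

279000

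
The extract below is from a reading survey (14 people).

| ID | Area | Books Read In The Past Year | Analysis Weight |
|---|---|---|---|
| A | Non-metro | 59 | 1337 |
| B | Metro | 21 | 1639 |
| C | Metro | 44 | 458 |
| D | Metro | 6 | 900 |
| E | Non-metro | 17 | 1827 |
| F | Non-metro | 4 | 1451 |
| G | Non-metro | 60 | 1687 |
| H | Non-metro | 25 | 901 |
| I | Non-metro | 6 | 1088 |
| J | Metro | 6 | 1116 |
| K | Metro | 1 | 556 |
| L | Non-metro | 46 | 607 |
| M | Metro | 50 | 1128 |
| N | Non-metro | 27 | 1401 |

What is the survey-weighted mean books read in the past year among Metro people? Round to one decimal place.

21.3

Metro rows: B, C, D, J, K, M
Weighted sum = 21×1639 + 44×458 + 6×900 + 6×1116 + 1×556 + 50×1128
  = 34419 + 20152 + 5400 + 6696 + 556 + 56400 = 123623
Sum of weights = 5797
Weighted mean = 123623 / 5797 = 21.325341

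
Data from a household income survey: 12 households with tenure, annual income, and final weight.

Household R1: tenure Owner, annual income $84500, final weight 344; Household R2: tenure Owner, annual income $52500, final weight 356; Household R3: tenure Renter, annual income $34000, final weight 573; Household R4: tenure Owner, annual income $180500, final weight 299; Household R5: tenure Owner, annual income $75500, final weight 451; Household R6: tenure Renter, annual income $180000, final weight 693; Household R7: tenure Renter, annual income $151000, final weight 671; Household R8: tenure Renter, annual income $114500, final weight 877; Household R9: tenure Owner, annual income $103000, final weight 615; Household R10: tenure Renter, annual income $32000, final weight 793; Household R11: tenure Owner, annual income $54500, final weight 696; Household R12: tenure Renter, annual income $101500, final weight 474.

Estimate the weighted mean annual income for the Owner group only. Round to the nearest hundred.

Owner rows: R1, R2, R4, R5, R9, R11
Weighted sum = 84500×344 + 52500×356 + 180500×299 + 75500×451 + 103000×615 + 54500×696
  = 237055000
Sum of weights = 344 + 356 + 299 + 451 + 615 + 696 = 2761
Weighted mean = 237055000 / 2761 = 85858.385

85900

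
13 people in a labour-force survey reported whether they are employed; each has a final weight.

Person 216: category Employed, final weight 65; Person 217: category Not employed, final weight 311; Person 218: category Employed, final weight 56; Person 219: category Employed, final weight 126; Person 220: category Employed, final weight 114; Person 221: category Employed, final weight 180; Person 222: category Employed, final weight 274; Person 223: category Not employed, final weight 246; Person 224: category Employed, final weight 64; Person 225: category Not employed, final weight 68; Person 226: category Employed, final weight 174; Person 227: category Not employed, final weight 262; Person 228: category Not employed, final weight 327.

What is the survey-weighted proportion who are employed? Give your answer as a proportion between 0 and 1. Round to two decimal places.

Sum of weights for 'Employed' = 65 + 56 + 126 + 114 + 180 + 274 + 64 + 174 = 1053
Total weight = 2267
Weighted proportion = 1053 / 2267 = 0.46449052

0.46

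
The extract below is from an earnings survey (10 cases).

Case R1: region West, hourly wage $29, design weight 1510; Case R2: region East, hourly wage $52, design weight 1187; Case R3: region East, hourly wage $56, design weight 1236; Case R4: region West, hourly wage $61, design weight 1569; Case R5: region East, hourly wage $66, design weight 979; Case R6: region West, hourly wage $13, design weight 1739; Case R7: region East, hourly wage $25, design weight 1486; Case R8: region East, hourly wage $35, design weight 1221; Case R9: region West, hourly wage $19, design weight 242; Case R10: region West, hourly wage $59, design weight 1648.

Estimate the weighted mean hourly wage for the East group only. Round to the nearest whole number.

45

East rows: R2, R3, R5, R7, R8
Weighted sum = 52×1187 + 56×1236 + 66×979 + 25×1486 + 35×1221
  = 61724 + 69216 + 64614 + 37150 + 42735 = 275439
Sum of weights = 1187 + 1236 + 979 + 1486 + 1221 = 6109
Weighted mean = 275439 / 6109 = 45.087412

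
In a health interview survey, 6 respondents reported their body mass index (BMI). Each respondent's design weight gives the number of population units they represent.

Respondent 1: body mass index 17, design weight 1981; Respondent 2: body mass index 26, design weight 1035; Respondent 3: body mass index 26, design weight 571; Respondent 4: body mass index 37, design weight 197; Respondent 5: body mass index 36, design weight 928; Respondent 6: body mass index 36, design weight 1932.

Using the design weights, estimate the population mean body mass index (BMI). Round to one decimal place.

Weighted sum = 17×1981 + 26×1035 + 26×571 + 37×197 + 36×928 + 36×1932
  = 33677 + 26910 + 14846 + 7289 + 33408 + 69552 = 185682
Sum of weights = 1981 + 1035 + 571 + 197 + 928 + 1932 = 6644
Weighted mean = 185682 / 6644 = 27.947321

27.9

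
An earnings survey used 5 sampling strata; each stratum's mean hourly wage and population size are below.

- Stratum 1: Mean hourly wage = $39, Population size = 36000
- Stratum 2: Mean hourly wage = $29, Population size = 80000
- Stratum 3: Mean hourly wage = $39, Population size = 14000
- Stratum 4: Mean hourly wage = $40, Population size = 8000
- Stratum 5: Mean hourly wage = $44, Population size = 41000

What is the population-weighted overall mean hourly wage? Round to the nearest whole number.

36

Σ Nₕ·x̄ₕ = 39×36000 + 29×80000 + 39×14000 + 40×8000 + 44×41000
  = 1404000 + 2320000 + 546000 + 320000 + 1804000 = 6394000
Σ Nₕ = 36000 + 80000 + 14000 + 8000 + 41000 = 179000
Overall mean = 6394000 / 179000 = 35.72067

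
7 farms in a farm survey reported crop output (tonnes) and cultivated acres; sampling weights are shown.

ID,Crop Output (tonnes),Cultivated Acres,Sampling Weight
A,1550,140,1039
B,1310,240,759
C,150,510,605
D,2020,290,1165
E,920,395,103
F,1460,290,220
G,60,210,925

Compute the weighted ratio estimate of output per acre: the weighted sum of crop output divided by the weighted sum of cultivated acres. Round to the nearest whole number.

4

Σ wᵢ·y = 5520250
Σ wᵢ·x = 140×1039 + 240×759 + 510×605 + 290×1165 + 395×103 + 290×220 + 210×925
  = 145460 + 182160 + 308550 + 337850 + 40685 + 63800 + 194250 = 1272755
Ratio = 5520250 / 1272755 = 4.3372448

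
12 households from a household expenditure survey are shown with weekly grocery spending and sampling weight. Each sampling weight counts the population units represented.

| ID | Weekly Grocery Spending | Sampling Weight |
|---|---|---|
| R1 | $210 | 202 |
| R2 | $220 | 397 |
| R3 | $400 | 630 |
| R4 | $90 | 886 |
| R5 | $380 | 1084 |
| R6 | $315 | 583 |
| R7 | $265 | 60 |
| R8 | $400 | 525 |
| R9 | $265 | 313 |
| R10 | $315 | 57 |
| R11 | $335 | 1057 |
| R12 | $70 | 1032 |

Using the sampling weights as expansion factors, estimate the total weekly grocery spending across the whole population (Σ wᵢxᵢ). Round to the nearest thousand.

1810000

Weighted total = 210×202 + 220×397 + 400×630 + 90×886 + 380×1084 + 315×583 + 265×60 + 400×525 + 265×313 + 315×57 + 335×1057 + 70×1032
  = 42420 + 87340 + 252000 + 79740 + 411920 + 183645 + 15900 + 210000 + 82945 + 17955 + 354095 + 72240 = 1810200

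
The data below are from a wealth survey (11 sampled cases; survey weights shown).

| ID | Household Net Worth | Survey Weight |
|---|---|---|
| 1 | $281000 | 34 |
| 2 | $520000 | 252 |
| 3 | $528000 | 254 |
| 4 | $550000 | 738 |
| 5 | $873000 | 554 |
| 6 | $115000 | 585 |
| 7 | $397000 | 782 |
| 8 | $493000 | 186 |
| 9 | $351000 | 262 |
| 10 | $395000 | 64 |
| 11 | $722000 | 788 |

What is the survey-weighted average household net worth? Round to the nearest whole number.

515637

Weighted sum = 281000×34 + 520000×252 + 528000×254 + 550000×738 + 873000×554 + 115000×585 + 397000×782 + 493000×186 + 351000×262 + 395000×64 + 722000×788
  = 9554000 + 131040000 + 134112000 + 405900000 + 483642000 + 67275000 + 310454000 + 91698000 + 91962000 + 25280000 + 568936000 = 2319853000
Sum of weights = 34 + 252 + 254 + 738 + 554 + 585 + 782 + 186 + 262 + 64 + 788 = 4499
Weighted mean = 2319853000 / 4499 = 515637.47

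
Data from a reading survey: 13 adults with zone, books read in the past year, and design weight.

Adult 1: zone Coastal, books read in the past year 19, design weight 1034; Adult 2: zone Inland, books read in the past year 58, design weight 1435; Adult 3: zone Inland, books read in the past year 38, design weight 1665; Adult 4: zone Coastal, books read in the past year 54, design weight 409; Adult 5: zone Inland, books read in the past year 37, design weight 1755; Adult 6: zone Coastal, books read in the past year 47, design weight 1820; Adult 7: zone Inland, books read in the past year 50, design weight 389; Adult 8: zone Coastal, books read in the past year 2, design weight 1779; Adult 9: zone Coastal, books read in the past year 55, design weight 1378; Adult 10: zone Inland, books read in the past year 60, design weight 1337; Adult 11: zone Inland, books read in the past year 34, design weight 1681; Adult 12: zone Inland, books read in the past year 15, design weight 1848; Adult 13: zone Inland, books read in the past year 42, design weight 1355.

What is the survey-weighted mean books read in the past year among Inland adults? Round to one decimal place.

39.5

Inland rows: 2, 3, 5, 7, 10, 11, 12, 13
Weighted sum = 58×1435 + 38×1665 + 37×1755 + 50×389 + 60×1337 + 34×1681 + 15×1848 + 42×1355
  = 83230 + 63270 + 64935 + 19450 + 80220 + 57154 + 27720 + 56910 = 452889
Sum of weights = 11465
Weighted mean = 452889 / 11465 = 39.501875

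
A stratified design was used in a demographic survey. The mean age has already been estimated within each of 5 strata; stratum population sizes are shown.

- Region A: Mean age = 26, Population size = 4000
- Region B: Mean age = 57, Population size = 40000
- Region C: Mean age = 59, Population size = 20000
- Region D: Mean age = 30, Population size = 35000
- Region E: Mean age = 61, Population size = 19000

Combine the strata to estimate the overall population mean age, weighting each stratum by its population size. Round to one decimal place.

48.9

Σ Nₕ·x̄ₕ = 5773000
Σ Nₕ = 4000 + 40000 + 20000 + 35000 + 19000 = 118000
Overall mean = 5773000 / 118000 = 48.923729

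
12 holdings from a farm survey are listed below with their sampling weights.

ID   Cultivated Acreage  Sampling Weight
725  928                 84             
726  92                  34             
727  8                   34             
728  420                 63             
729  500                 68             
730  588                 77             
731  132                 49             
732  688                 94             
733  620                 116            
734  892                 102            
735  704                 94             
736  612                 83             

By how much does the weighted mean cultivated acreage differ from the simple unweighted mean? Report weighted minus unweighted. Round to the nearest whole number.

84

Unweighted sum = 928 + 92 + 8 + 420 + 500 + 588 + 132 + 688 + 620 + 892 + 704 + 612 = 6184
Unweighted mean = 6184 / 12 = 515.33333
Weighted sum = 928×84 + 92×34 + 8×34 + 420×63 + 500×68 + 588×77 + 132×49 + 688×94 + 620×116 + 892×102 + 704×94 + 612×83
  = 77952 + 3128 + 272 + 26460 + 34000 + 45276 + 6468 + 64672 + 71920 + 90984 + 66176 + 50796 = 538104
Sum of weights = 84 + 34 + 34 + 63 + 68 + 77 + 49 + 94 + 116 + 102 + 94 + 83 = 898
Weighted mean = 538104 / 898 = 599.22494
Difference (weighted minus unweighted) = 83.891611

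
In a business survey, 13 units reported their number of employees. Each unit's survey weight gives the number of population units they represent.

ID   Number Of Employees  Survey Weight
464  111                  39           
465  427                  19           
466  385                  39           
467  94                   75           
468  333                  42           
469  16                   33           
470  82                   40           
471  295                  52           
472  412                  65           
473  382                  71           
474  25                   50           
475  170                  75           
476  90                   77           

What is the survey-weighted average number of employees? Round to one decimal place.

210.4

Weighted sum = 142473
Sum of weights = 677
Weighted mean = 142473 / 677 = 210.44756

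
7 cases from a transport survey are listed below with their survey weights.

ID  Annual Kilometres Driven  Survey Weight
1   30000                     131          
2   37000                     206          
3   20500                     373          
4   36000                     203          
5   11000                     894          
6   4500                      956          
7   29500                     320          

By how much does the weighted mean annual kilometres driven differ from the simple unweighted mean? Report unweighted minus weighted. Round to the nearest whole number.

Unweighted sum = 30000 + 37000 + 20500 + 36000 + 11000 + 4500 + 29500 = 168500
Unweighted mean = 168500 / 7 = 24071.429
Weighted sum = 30000×131 + 37000×206 + 20500×373 + 36000×203 + 11000×894 + 4500×956 + 29500×320
  = 3930000 + 7622000 + 7646500 + 7308000 + 9834000 + 4302000 + 9440000 = 50082500
Sum of weights = 131 + 206 + 373 + 203 + 894 + 956 + 320 = 3083
Weighted mean = 50082500 / 3083 = 16244.729
Difference (unweighted minus weighted) = 7826.6994

7827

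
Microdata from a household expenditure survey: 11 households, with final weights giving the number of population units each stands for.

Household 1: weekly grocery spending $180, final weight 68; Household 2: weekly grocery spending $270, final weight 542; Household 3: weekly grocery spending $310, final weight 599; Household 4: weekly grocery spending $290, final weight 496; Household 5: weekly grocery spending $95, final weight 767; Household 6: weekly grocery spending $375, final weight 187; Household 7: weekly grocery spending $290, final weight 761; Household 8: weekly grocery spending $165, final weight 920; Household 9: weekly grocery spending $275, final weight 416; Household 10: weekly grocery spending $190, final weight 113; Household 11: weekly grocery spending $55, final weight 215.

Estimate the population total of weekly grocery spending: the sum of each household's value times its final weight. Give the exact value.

1151285

Weighted total = 180×68 + 270×542 + 310×599 + 290×496 + 95×767 + 375×187 + 290×761 + 165×920 + 275×416 + 190×113 + 55×215
  = 1151285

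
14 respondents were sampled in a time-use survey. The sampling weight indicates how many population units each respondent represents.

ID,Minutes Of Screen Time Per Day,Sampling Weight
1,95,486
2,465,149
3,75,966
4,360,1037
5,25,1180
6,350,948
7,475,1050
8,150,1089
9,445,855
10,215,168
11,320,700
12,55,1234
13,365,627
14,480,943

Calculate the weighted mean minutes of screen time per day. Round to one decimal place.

Weighted sum = 2974585
Sum of weights = 11432
Weighted mean = 2974585 / 11432 = 260.19813

260.2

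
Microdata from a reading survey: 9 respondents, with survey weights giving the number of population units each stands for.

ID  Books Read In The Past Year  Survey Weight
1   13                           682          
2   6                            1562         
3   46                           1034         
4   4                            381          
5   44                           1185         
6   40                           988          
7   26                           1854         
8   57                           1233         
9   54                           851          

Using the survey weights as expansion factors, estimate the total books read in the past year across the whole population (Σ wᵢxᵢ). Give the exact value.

323425

Weighted total = 13×682 + 6×1562 + 46×1034 + 4×381 + 44×1185 + 40×988 + 26×1854 + 57×1233 + 54×851
  = 323425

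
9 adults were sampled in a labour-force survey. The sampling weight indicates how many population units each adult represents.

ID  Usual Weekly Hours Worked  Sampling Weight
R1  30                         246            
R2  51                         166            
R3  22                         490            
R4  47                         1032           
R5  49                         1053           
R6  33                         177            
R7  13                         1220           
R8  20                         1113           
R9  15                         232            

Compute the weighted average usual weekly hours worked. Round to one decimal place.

30.4

Weighted sum = 30×246 + 51×166 + 22×490 + 47×1032 + 49×1053 + 33×177 + 13×1220 + 20×1113 + 15×232
  = 7380 + 8466 + 10780 + 48504 + 51597 + 5841 + 15860 + 22260 + 3480 = 174168
Sum of weights = 246 + 166 + 490 + 1032 + 1053 + 177 + 1220 + 1113 + 232 = 5729
Weighted mean = 174168 / 5729 = 30.401117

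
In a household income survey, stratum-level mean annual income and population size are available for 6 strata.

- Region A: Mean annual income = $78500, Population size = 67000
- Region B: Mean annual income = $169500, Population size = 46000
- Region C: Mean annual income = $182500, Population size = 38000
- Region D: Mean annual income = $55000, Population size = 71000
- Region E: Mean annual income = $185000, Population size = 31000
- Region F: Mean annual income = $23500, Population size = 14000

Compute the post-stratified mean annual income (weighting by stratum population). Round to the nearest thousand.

Σ Nₕ·x̄ₕ = 78500×67000 + 169500×46000 + 182500×38000 + 55000×71000 + 185000×31000 + 23500×14000
  = 5259500000 + 7797000000 + 6935000000 + 3905000000 + 5735000000 + 329000000 = 29960500000
Σ Nₕ = 67000 + 46000 + 38000 + 71000 + 31000 + 14000 = 267000
Overall mean = 29960500000 / 267000 = 112211.61

112000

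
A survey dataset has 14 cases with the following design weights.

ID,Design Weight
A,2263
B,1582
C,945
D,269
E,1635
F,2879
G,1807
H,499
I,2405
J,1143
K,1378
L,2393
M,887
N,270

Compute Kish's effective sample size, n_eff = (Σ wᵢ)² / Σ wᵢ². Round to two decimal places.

Σ wᵢ = 20355
Σ wᵢ² = 38640871
n_eff = 20355² / 38640871 = 414326025 / 38640871 = 10.722482

10.72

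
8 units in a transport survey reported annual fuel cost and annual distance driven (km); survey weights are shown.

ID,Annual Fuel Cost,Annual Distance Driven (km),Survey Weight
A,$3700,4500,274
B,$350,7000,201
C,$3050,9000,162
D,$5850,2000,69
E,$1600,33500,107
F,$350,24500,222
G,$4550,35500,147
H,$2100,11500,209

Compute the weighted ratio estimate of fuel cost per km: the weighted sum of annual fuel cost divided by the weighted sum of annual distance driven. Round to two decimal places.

Σ wᵢ·y = 3700×274 + 350×201 + 3050×162 + 5850×69 + 1600×107 + 350×222 + 4550×147 + 2100×209
  = 3338550
Σ wᵢ·x = 20881500
Ratio = 3338550 / 20881500 = 0.15988076

0.16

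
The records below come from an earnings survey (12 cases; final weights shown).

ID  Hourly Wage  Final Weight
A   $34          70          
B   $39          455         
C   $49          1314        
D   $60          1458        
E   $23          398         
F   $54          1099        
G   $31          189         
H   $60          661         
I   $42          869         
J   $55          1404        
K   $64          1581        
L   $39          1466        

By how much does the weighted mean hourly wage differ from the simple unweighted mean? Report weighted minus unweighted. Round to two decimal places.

Unweighted sum = 34 + 39 + 49 + 60 + 23 + 54 + 31 + 60 + 42 + 55 + 64 + 39 = 550
Unweighted mean = 550 / 12 = 45.833333
Weighted sum = 558086
Sum of weights = 70 + 455 + 1314 + 1458 + 398 + 1099 + 189 + 661 + 869 + 1404 + 1581 + 1466 = 10964
Weighted mean = 558086 / 10964 = 50.901678
Difference (weighted minus unweighted) = 5.0683449

5.07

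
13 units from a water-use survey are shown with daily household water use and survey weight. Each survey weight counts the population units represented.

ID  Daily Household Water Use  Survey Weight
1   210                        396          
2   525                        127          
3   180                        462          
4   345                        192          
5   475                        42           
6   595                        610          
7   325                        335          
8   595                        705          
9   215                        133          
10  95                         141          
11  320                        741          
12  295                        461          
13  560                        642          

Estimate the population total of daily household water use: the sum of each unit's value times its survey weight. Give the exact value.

Weighted total = 1985110

1985110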